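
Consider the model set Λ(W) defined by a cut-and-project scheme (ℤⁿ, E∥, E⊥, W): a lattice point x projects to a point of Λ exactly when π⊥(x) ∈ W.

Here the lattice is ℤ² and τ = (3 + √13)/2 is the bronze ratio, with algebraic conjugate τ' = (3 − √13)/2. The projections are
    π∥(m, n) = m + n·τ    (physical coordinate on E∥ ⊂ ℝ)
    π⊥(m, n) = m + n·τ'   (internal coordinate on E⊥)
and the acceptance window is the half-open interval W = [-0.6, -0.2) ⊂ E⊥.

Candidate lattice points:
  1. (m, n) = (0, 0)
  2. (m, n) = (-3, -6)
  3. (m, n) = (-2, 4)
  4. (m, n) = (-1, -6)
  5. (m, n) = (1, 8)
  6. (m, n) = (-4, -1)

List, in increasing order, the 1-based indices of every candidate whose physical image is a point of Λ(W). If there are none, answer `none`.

none

Compute τ' = (3−√13)/2 = -0.302776, so π⊥(m,n) = m -0.302776·n.
[1] lift (0,0): star map gives 0.000000; window check -0.6 ≤ 0.000000 < -0.2 is false → out
[2] lift (-3,-6): star map gives -1.183346; window check -0.6 ≤ -1.183346 < -0.2 is false → out
[3] lift (-2,4): star map gives -3.211103; window check -0.6 ≤ -3.211103 < -0.2 is false → out
[4] lift (-1,-6): star map gives 0.816654; window check -0.6 ≤ 0.816654 < -0.2 is false → out
[5] lift (1,8): star map gives -1.422205; window check -0.6 ≤ -1.422205 < -0.2 is false → out
[6] lift (-4,-1): star map gives -3.697224; window check -0.6 ≤ -3.697224 < -0.2 is false → out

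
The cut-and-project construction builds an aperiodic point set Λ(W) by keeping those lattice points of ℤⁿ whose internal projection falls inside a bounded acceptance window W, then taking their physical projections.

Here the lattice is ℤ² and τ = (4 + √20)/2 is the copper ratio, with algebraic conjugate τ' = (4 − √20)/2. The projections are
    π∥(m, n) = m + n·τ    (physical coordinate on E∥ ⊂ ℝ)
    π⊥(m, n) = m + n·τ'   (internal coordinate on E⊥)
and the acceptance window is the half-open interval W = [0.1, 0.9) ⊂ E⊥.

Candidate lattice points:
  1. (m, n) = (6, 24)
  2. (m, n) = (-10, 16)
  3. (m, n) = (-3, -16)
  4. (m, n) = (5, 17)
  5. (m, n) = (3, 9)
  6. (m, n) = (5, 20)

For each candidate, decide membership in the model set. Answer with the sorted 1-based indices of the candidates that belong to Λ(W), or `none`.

1, 3, 5, 6

Numerically τ ≈ 4.236068 and τ' = −1/τ ≈ -0.236068.
#1 (6,24): internal coord 6 + (24)·τ' = +0.334369; +0.334369 ∈ [0.1, 0.9) → IN Λ
#2 (-10,16): internal coord -10 + (16)·τ' = -13.777088; -13.777088 ∉ [0.1, 0.9) → out
#3 (-3,-16): internal coord -3 + (-16)·τ' = +0.777088; +0.777088 ∈ [0.1, 0.9) → IN Λ
#4 (5,17): internal coord 5 + (17)·τ' = +0.986844; +0.986844 ∉ [0.1, 0.9) → out
#5 (3,9): internal coord 3 + (9)·τ' = +0.875388; +0.875388 ∈ [0.1, 0.9) → IN Λ
#6 (5,20): internal coord 5 + (20)·τ' = +0.278640; +0.278640 ∈ [0.1, 0.9) → IN Λ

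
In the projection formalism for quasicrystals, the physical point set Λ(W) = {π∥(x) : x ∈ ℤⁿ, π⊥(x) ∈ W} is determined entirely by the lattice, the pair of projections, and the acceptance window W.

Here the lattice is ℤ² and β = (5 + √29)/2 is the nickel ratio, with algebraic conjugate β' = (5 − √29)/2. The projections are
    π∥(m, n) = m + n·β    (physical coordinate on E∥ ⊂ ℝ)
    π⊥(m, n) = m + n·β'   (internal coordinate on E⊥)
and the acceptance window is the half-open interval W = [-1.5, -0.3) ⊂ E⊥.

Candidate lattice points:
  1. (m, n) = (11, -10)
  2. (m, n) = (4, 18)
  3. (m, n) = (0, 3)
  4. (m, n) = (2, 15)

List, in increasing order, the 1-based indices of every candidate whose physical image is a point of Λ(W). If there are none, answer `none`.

3, 4

Compute β' = (5−√29)/2 = -0.192582, so π⊥(m,n) = m -0.192582·n.
#1 (11,-10): internal coord 11 + (-10)·β' = +12.925824; +12.925824 ∉ [-1.5, -0.3) → out
#2 (4,18): internal coord 4 + (18)·β' = +0.533517; +0.533517 ∉ [-1.5, -0.3) → out
#3 (0,3): internal coord 0 + (3)·β' = -0.577747; -0.577747 ∈ [-1.5, -0.3) → IN Λ
#4 (2,15): internal coord 2 + (15)·β' = -0.888736; -0.888736 ∈ [-1.5, -0.3) → IN Λ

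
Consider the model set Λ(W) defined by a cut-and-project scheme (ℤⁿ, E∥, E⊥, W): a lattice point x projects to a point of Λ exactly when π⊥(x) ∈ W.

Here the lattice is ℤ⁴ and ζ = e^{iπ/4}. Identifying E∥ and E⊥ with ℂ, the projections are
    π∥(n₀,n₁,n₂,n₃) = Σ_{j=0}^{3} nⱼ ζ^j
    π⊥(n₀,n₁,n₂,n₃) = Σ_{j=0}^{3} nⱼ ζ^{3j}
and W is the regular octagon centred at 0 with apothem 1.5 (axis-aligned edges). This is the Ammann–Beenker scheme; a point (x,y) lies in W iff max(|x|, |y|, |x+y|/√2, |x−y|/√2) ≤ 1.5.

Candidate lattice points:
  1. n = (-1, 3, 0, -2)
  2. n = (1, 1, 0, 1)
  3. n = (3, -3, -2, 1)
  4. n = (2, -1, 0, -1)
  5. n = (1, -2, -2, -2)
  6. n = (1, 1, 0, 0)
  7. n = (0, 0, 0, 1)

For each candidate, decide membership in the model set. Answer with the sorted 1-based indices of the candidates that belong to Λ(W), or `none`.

5, 6, 7

Internal map: ζ^{3j} for j=0..3 gives (1,0), (−√2/2,√2/2), (0,−1), (√2/2,√2/2).
#1 (-1, 3, 0, -2): internal (-4.53553, 0.70711); octagon support 4.53553 vs apothem 1.5 → ∉ W
#2 (1, 1, 0, 1): internal (1.00000, 1.41421); octagon support 1.70711 vs apothem 1.5 → ∉ W
#3 (3, -3, -2, 1): internal (5.82843, 0.58579); octagon support 5.82843 vs apothem 1.5 → ∉ W
#4 (2, -1, 0, -1): internal (2.00000, -1.41421); octagon support 2.41421 vs apothem 1.5 → ∉ W
#5 (1, -2, -2, -2): internal (1.00000, -0.82843); octagon support 1.29289 vs apothem 1.5 → ∈ W
#6 (1, 1, 0, 0): internal (0.29289, 0.70711); octagon support 0.70711 vs apothem 1.5 → ∈ W
#7 (0, 0, 0, 1): internal (0.70711, 0.70711); octagon support 1.00000 vs apothem 1.5 → ∈ W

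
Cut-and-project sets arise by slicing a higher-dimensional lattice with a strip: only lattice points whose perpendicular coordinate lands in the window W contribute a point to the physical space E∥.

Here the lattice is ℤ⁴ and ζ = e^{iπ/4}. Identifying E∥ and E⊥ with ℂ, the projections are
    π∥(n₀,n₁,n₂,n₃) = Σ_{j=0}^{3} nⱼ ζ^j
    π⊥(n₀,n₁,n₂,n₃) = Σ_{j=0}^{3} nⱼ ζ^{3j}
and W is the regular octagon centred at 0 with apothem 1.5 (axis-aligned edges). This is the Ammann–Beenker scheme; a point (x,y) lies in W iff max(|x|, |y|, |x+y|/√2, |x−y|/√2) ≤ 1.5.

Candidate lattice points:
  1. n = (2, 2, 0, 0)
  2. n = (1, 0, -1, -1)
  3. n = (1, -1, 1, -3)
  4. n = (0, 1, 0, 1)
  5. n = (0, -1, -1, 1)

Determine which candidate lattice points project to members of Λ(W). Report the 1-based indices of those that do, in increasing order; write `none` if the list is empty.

π⊥(n) = n₀ + n₁ζ³ + n₂ζ⁶ + n₃ζ⁹ where ζ = e^{iπ/4}.
candidate 1: n = (2, 2, 0, 0) → π⊥ ≈ (+0.5858, +1.4142); max(|x|,|y|,|x±y|/√2) = 1.4142 ≤ 1.5 ⇒ ∈ W
candidate 2: n = (1, 0, -1, -1) → π⊥ ≈ (+0.2929, +0.2929); max(|x|,|y|,|x±y|/√2) = 0.4142 ≤ 1.5 ⇒ ∈ W
candidate 3: n = (1, -1, 1, -3) → π⊥ ≈ (-0.4142, -3.8284); max(|x|,|y|,|x±y|/√2) = 3.8284 > 1.5 ⇒ ∉ W
candidate 4: n = (0, 1, 0, 1) → π⊥ ≈ (+0.0000, +1.4142); max(|x|,|y|,|x±y|/√2) = 1.4142 ≤ 1.5 ⇒ ∈ W
candidate 5: n = (0, -1, -1, 1) → π⊥ ≈ (+1.4142, +1.0000); max(|x|,|y|,|x±y|/√2) = 1.7071 > 1.5 ⇒ ∉ W

1, 2, 4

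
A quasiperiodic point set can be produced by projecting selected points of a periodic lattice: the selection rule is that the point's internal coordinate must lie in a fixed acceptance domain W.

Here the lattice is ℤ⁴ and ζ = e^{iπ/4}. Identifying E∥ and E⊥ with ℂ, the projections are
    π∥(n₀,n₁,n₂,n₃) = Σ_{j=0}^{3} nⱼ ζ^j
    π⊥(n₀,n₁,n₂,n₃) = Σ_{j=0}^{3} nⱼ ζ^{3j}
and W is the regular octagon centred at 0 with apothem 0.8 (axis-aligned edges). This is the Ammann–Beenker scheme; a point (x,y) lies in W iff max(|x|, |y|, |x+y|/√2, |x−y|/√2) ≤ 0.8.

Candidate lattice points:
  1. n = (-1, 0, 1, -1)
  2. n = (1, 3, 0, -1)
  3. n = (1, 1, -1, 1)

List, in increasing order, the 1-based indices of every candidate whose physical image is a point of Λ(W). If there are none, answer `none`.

With ζ = e^{iπ/4} the internal vectors are ζ^0,ζ^3,ζ^6,ζ^9.
candidate 1: n = (-1, 0, 1, -1) → π⊥ ≈ (-1.70711, -1.70711); max(|x|,|y|,|x±y|/√2) = 2.41421 > 0.8 ⇒ ∉ W
candidate 2: n = (1, 3, 0, -1) → π⊥ ≈ (-1.82843, +1.41421); max(|x|,|y|,|x±y|/√2) = 2.29289 > 0.8 ⇒ ∉ W
candidate 3: n = (1, 1, -1, 1) → π⊥ ≈ (+1.00000, +2.41421); max(|x|,|y|,|x±y|/√2) = 2.41421 > 0.8 ⇒ ∉ W

none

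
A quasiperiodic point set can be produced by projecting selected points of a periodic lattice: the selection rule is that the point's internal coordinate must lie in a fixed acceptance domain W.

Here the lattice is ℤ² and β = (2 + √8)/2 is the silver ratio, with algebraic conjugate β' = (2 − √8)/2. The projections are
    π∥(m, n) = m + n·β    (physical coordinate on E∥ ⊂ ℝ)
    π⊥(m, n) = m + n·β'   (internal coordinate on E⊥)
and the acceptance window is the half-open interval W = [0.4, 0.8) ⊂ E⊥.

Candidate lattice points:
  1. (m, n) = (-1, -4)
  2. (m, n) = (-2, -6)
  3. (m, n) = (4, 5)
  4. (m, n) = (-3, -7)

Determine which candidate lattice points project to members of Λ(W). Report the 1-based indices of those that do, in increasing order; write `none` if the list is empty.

1, 2

Compute β' = (2−√8)/2 = -0.41421, so π⊥(m,n) = m -0.41421·n.
[1] lift (-1,-4): star map gives 0.65685; window check 0.4 ≤ 0.65685 < 0.8 is true → IN Λ
[2] lift (-2,-6): star map gives 0.48528; window check 0.4 ≤ 0.48528 < 0.8 is true → IN Λ
[3] lift (4,5): star map gives 1.92893; window check 0.4 ≤ 1.92893 < 0.8 is false → out
[4] lift (-3,-7): star map gives -0.10051; window check 0.4 ≤ -0.10051 < 0.8 is false → out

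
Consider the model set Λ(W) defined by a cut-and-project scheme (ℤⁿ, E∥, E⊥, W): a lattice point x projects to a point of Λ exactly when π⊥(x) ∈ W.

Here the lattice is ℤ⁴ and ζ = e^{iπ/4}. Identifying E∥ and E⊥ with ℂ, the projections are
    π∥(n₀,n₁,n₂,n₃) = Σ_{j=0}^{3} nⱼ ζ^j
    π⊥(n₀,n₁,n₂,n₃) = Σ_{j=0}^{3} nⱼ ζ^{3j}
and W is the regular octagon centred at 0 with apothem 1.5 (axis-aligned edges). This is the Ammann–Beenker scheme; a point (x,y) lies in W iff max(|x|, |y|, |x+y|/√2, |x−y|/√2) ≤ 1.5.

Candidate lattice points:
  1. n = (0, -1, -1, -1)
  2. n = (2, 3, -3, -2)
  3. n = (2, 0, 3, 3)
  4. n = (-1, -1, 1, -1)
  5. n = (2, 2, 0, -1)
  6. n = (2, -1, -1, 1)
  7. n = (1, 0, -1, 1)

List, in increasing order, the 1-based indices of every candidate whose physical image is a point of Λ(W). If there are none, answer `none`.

Internal map: ζ^{3j} for j=0..3 gives (1,0), (−√2/2,√2/2), (0,−1), (√2/2,√2/2).
#1 (0, -1, -1, -1): internal (0.00000, -0.41421); octagon support 0.41421 vs apothem 1.5 → ∈ W
#2 (2, 3, -3, -2): internal (-1.53553, 3.70711); octagon support 3.70711 vs apothem 1.5 → ∉ W
#3 (2, 0, 3, 3): internal (4.12132, -0.87868); octagon support 4.12132 vs apothem 1.5 → ∉ W
#4 (-1, -1, 1, -1): internal (-1.00000, -2.41421); octagon support 2.41421 vs apothem 1.5 → ∉ W
#5 (2, 2, 0, -1): internal (-0.12132, 0.70711); octagon support 0.70711 vs apothem 1.5 → ∈ W
#6 (2, -1, -1, 1): internal (3.41421, 1.00000); octagon support 3.41421 vs apothem 1.5 → ∉ W
#7 (1, 0, -1, 1): internal (1.70711, 1.70711); octagon support 2.41421 vs apothem 1.5 → ∉ W

1, 5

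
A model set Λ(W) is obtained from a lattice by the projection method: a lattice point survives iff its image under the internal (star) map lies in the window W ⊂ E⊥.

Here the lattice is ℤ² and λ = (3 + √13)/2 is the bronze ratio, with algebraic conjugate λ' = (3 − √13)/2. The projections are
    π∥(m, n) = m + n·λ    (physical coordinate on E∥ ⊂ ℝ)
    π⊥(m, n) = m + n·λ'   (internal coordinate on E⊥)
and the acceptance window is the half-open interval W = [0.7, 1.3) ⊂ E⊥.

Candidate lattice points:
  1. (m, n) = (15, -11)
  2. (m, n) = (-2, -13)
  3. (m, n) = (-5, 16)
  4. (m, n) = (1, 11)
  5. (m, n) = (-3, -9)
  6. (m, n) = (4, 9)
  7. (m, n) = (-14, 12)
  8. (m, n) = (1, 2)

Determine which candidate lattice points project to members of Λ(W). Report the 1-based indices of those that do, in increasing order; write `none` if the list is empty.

λ' = (3−√13)/2 ≈ -0.30278.
#1 (15,-11): internal coord 15 + (-11)·λ' = +18.33053; +18.33053 ∉ [0.7, 1.3) → out
#2 (-2,-13): internal coord -2 + (-13)·λ' = +1.93608; +1.93608 ∉ [0.7, 1.3) → out
#3 (-5,16): internal coord -5 + (16)·λ' = -9.84441; -9.84441 ∉ [0.7, 1.3) → out
#4 (1,11): internal coord 1 + (11)·λ' = -2.33053; -2.33053 ∉ [0.7, 1.3) → out
#5 (-3,-9): internal coord -3 + (-9)·λ' = -0.27502; -0.27502 ∉ [0.7, 1.3) → out
#6 (4,9): internal coord 4 + (9)·λ' = +1.27502; +1.27502 ∈ [0.7, 1.3) → IN Λ
#7 (-14,12): internal coord -14 + (12)·λ' = -17.63331; -17.63331 ∉ [0.7, 1.3) → out
#8 (1,2): internal coord 1 + (2)·λ' = +0.39445; +0.39445 ∉ [0.7, 1.3) → out

6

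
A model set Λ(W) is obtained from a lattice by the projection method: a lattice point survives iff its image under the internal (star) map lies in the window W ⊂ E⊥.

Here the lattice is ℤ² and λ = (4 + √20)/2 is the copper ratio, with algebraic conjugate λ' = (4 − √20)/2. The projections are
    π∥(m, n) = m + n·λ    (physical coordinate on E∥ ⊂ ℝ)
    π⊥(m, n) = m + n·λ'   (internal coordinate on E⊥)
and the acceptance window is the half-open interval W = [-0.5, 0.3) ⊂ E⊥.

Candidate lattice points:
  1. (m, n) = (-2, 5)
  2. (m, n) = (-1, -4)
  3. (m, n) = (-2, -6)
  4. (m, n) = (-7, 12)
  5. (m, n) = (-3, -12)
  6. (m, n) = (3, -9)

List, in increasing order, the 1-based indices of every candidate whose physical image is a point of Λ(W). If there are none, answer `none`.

Numerically λ ≈ 4.23607 and λ' = −1/λ ≈ -0.23607.
#1 (-2,5): internal coord -2 + (5)·λ' = -3.18034; -3.18034 ∉ [-0.5, 0.3) → out
#2 (-1,-4): internal coord -1 + (-4)·λ' = -0.05573; -0.05573 ∈ [-0.5, 0.3) → IN Λ
#3 (-2,-6): internal coord -2 + (-6)·λ' = -0.58359; -0.58359 ∉ [-0.5, 0.3) → out
#4 (-7,12): internal coord -7 + (12)·λ' = -9.83282; -9.83282 ∉ [-0.5, 0.3) → out
#5 (-3,-12): internal coord -3 + (-12)·λ' = -0.16718; -0.16718 ∈ [-0.5, 0.3) → IN Λ
#6 (3,-9): internal coord 3 + (-9)·λ' = +5.12461; +5.12461 ∉ [-0.5, 0.3) → out

2, 5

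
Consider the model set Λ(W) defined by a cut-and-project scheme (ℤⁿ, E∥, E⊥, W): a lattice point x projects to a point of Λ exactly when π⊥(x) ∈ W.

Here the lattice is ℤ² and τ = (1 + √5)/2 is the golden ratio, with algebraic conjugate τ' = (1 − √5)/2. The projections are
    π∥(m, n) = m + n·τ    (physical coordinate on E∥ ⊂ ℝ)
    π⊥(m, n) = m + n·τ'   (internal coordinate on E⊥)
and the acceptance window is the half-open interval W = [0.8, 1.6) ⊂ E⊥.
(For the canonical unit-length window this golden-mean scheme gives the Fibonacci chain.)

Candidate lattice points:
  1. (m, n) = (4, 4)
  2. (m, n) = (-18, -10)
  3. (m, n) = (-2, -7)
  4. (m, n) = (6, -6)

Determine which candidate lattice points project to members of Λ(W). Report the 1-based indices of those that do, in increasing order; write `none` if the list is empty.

1

Compute τ' = (1−√5)/2 = -0.6180, so π⊥(m,n) = m -0.6180·n.
[1] lift (4,4): star map gives 1.5279; window check 0.8 ≤ 1.5279 < 1.6 is true → IN Λ
[2] lift (-18,-10): star map gives -11.8197; window check 0.8 ≤ -11.8197 < 1.6 is false → out
[3] lift (-2,-7): star map gives 2.3262; window check 0.8 ≤ 2.3262 < 1.6 is false → out
[4] lift (6,-6): star map gives 9.7082; window check 0.8 ≤ 9.7082 < 1.6 is false → out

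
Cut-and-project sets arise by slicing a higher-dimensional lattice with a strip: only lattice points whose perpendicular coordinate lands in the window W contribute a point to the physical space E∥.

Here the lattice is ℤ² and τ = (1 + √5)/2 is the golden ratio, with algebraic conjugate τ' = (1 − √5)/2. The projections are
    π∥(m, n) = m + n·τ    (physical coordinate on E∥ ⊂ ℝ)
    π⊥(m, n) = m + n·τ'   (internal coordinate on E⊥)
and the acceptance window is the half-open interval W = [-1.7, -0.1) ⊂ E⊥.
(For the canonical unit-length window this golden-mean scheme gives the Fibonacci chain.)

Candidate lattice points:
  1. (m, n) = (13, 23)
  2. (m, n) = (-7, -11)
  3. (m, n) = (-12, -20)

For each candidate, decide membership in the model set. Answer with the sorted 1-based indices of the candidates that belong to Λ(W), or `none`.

τ' = (1−√5)/2 ≈ -0.6180.
[1] lift (13,23): star map gives -1.2148; window check -1.7 ≤ -1.2148 < -0.1 is true → IN Λ
[2] lift (-7,-11): star map gives -0.2016; window check -1.7 ≤ -0.2016 < -0.1 is true → IN Λ
[3] lift (-12,-20): star map gives 0.3607; window check -1.7 ≤ 0.3607 < -0.1 is false → out

1, 2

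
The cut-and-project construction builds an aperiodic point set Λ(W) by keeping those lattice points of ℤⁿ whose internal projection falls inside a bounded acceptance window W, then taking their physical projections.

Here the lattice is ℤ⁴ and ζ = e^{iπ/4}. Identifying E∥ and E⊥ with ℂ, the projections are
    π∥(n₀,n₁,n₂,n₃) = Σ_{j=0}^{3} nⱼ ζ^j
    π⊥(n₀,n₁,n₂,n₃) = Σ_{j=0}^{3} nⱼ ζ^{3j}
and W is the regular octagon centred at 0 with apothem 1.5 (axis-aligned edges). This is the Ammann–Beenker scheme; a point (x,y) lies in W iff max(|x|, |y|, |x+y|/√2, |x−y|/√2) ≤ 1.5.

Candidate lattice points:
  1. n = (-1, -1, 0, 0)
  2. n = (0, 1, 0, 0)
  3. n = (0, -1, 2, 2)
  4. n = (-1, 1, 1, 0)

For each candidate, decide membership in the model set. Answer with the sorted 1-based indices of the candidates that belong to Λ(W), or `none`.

1, 2

Internal map: ζ^{3j} for j=0..3 gives (1,0), (−√2/2,√2/2), (0,−1), (√2/2,√2/2).
candidate 1: n = (-1, -1, 0, 0) → π⊥ ≈ (-0.292893, -0.707107); max(|x|,|y|,|x±y|/√2) = 0.707107 ≤ 1.5 ⇒ ∈ W
candidate 2: n = (0, 1, 0, 0) → π⊥ ≈ (-0.707107, +0.707107); max(|x|,|y|,|x±y|/√2) = 1.000000 ≤ 1.5 ⇒ ∈ W
candidate 3: n = (0, -1, 2, 2) → π⊥ ≈ (+2.121320, -1.292893); max(|x|,|y|,|x±y|/√2) = 2.414214 > 1.5 ⇒ ∉ W
candidate 4: n = (-1, 1, 1, 0) → π⊥ ≈ (-1.707107, -0.292893); max(|x|,|y|,|x±y|/√2) = 1.707107 > 1.5 ⇒ ∉ W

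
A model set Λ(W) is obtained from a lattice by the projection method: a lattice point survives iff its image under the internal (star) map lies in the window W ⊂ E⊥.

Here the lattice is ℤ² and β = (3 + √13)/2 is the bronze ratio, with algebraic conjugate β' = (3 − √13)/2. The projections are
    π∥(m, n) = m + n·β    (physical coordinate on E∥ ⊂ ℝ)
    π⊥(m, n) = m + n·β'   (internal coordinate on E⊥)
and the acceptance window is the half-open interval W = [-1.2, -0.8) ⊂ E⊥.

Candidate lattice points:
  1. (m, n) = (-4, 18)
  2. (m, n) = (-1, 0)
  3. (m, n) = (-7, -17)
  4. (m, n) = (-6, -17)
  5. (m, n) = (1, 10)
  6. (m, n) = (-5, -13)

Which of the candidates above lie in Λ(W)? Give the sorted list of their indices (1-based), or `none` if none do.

2, 4, 6

β' = (3−√13)/2 ≈ -0.30278.
#1 (-4,18): internal coord -4 + (18)·β' = -9.44996; -9.44996 ∉ [-1.2, -0.8) → out
#2 (-1,0): internal coord -1 + (0)·β' = -1.00000; -1.00000 ∈ [-1.2, -0.8) → IN Λ
#3 (-7,-17): internal coord -7 + (-17)·β' = -1.85281; -1.85281 ∉ [-1.2, -0.8) → out
#4 (-6,-17): internal coord -6 + (-17)·β' = -0.85281; -0.85281 ∈ [-1.2, -0.8) → IN Λ
#5 (1,10): internal coord 1 + (10)·β' = -2.02776; -2.02776 ∉ [-1.2, -0.8) → out
#6 (-5,-13): internal coord -5 + (-13)·β' = -1.06392; -1.06392 ∈ [-1.2, -0.8) → IN Λ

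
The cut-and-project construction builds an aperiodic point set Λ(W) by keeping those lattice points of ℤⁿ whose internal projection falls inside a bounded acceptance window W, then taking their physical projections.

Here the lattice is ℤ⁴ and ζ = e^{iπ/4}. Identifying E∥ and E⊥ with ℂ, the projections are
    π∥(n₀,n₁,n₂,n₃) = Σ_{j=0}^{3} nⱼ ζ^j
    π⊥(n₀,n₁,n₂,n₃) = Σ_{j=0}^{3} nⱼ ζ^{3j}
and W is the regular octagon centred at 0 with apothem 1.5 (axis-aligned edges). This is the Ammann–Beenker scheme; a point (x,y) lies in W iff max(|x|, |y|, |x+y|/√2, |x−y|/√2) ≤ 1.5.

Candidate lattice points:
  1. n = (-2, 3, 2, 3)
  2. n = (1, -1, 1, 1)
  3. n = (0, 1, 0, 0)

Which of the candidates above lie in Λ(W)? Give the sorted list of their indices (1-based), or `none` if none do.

With ζ = e^{iπ/4} the internal vectors are ζ^0,ζ^3,ζ^6,ζ^9.
#1 (-2, 3, 2, 3): internal (-2.00000, 2.24264); octagon support 3.00000 vs apothem 1.5 → ∉ W
#2 (1, -1, 1, 1): internal (2.41421, -1.00000); octagon support 2.41421 vs apothem 1.5 → ∉ W
#3 (0, 1, 0, 0): internal (-0.70711, 0.70711); octagon support 1.00000 vs apothem 1.5 → ∈ W

3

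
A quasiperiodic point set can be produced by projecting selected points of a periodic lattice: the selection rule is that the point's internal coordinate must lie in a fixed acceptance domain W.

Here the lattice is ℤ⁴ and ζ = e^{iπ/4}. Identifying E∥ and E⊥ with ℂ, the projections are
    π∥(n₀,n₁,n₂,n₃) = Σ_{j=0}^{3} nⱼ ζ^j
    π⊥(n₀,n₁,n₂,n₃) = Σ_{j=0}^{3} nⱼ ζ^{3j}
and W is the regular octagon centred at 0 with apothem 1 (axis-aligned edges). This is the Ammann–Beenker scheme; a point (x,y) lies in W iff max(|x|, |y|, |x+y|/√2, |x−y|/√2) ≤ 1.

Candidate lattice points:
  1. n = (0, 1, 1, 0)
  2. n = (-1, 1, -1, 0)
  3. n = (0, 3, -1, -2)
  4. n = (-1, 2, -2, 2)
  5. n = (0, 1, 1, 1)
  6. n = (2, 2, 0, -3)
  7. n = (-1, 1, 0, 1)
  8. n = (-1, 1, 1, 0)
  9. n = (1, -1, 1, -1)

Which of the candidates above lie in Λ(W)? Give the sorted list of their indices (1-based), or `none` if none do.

1, 5

With ζ = e^{iπ/4} the internal vectors are ζ^0,ζ^3,ζ^6,ζ^9.
candidate 1: n = (0, 1, 1, 0) → π⊥ ≈ (-0.70711, -0.29289); max(|x|,|y|,|x±y|/√2) = 0.70711 ≤ 1 ⇒ ∈ W
candidate 2: n = (-1, 1, -1, 0) → π⊥ ≈ (-1.70711, +1.70711); max(|x|,|y|,|x±y|/√2) = 2.41421 > 1 ⇒ ∉ W
candidate 3: n = (0, 3, -1, -2) → π⊥ ≈ (-3.53553, +1.70711); max(|x|,|y|,|x±y|/√2) = 3.70711 > 1 ⇒ ∉ W
candidate 4: n = (-1, 2, -2, 2) → π⊥ ≈ (-1.00000, +4.82843); max(|x|,|y|,|x±y|/√2) = 4.82843 > 1 ⇒ ∉ W
candidate 5: n = (0, 1, 1, 1) → π⊥ ≈ (+0.00000, +0.41421); max(|x|,|y|,|x±y|/√2) = 0.41421 ≤ 1 ⇒ ∈ W
candidate 6: n = (2, 2, 0, -3) → π⊥ ≈ (-1.53553, -0.70711); max(|x|,|y|,|x±y|/√2) = 1.58579 > 1 ⇒ ∉ W
candidate 7: n = (-1, 1, 0, 1) → π⊥ ≈ (-1.00000, +1.41421); max(|x|,|y|,|x±y|/√2) = 1.70711 > 1 ⇒ ∉ W
candidate 8: n = (-1, 1, 1, 0) → π⊥ ≈ (-1.70711, -0.29289); max(|x|,|y|,|x±y|/√2) = 1.70711 > 1 ⇒ ∉ W
candidate 9: n = (1, -1, 1, -1) → π⊥ ≈ (+1.00000, -2.41421); max(|x|,|y|,|x±y|/√2) = 2.41421 > 1 ⇒ ∉ W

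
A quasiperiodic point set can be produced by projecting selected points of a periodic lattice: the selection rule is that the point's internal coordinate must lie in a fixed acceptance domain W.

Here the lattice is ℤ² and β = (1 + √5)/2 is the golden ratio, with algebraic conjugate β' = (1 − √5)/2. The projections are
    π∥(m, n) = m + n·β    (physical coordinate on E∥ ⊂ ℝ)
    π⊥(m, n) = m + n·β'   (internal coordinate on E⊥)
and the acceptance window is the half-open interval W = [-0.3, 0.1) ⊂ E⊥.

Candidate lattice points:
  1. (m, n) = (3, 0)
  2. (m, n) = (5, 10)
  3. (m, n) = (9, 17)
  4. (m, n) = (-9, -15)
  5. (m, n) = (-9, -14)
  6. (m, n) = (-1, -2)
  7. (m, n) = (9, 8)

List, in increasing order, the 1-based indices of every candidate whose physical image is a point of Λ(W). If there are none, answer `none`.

none

β' = (1−√5)/2 ≈ -0.618034.
#1 (3,0): internal coord 3 + (0)·β' = +3.000000; +3.000000 ∉ [-0.3, 0.1) → out
#2 (5,10): internal coord 5 + (10)·β' = -1.180340; -1.180340 ∉ [-0.3, 0.1) → out
#3 (9,17): internal coord 9 + (17)·β' = -1.506578; -1.506578 ∉ [-0.3, 0.1) → out
#4 (-9,-15): internal coord -9 + (-15)·β' = +0.270510; +0.270510 ∉ [-0.3, 0.1) → out
#5 (-9,-14): internal coord -9 + (-14)·β' = -0.347524; -0.347524 ∉ [-0.3, 0.1) → out
#6 (-1,-2): internal coord -1 + (-2)·β' = +0.236068; +0.236068 ∉ [-0.3, 0.1) → out
#7 (9,8): internal coord 9 + (8)·β' = +4.055728; +4.055728 ∉ [-0.3, 0.1) → out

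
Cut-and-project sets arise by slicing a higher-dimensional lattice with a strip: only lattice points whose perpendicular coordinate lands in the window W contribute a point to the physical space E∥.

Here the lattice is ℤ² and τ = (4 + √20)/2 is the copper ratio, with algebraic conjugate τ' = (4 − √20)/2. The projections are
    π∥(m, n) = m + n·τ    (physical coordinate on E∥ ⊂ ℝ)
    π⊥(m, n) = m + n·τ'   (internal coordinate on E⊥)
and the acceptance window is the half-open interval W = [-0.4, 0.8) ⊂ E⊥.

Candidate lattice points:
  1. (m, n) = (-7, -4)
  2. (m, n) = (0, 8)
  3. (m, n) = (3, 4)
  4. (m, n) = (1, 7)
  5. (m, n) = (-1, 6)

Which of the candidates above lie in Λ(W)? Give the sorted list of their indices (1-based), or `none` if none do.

none

τ' = (4−√20)/2 ≈ -0.23607.
#1 (-7,-4): internal coord -7 + (-4)·τ' = -6.05573; -6.05573 ∉ [-0.4, 0.8) → out
#2 (0,8): internal coord 0 + (8)·τ' = -1.88854; -1.88854 ∉ [-0.4, 0.8) → out
#3 (3,4): internal coord 3 + (4)·τ' = +2.05573; +2.05573 ∉ [-0.4, 0.8) → out
#4 (1,7): internal coord 1 + (7)·τ' = -0.65248; -0.65248 ∉ [-0.4, 0.8) → out
#5 (-1,6): internal coord -1 + (6)·τ' = -2.41641; -2.41641 ∉ [-0.4, 0.8) → out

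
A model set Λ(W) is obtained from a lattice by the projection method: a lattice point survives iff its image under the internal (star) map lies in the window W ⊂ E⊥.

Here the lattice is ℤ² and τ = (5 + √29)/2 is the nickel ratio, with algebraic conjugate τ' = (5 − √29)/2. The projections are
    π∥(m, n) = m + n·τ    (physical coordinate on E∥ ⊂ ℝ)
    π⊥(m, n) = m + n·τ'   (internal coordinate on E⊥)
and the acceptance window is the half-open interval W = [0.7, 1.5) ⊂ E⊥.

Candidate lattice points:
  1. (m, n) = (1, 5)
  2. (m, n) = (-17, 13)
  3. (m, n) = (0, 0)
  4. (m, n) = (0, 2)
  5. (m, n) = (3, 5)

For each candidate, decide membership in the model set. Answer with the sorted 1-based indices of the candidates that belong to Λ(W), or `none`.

none

τ' = (5−√29)/2 ≈ -0.192582.
[1] lift (1,5): star map gives 0.037088; window check 0.7 ≤ 0.037088 < 1.5 is false → out
[2] lift (-17,13): star map gives -19.503571; window check 0.7 ≤ -19.503571 < 1.5 is false → out
[3] lift (0,0): star map gives 0.000000; window check 0.7 ≤ 0.000000 < 1.5 is false → out
[4] lift (0,2): star map gives -0.385165; window check 0.7 ≤ -0.385165 < 1.5 is false → out
[5] lift (3,5): star map gives 2.037088; window check 0.7 ≤ 2.037088 < 1.5 is false → out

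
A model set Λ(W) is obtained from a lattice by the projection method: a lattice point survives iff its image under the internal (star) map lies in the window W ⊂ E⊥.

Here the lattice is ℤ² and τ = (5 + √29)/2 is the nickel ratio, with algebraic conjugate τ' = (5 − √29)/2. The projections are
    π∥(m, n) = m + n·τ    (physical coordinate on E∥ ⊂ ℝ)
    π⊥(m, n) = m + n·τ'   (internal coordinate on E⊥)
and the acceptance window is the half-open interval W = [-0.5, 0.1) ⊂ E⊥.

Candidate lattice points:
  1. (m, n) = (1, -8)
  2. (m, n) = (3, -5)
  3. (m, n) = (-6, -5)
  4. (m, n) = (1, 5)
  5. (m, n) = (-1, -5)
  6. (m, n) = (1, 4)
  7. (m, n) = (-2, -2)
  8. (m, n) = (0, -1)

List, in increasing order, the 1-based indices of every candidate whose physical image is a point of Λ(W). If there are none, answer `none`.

4, 5

Compute τ' = (5−√29)/2 = -0.19258, so π⊥(m,n) = m -0.19258·n.
[1] lift (1,-8): star map gives 2.54066; window check -0.5 ≤ 2.54066 < 0.1 is false → out
[2] lift (3,-5): star map gives 3.96291; window check -0.5 ≤ 3.96291 < 0.1 is false → out
[3] lift (-6,-5): star map gives -5.03709; window check -0.5 ≤ -5.03709 < 0.1 is false → out
[4] lift (1,5): star map gives 0.03709; window check -0.5 ≤ 0.03709 < 0.1 is true → IN Λ
[5] lift (-1,-5): star map gives -0.03709; window check -0.5 ≤ -0.03709 < 0.1 is true → IN Λ
[6] lift (1,4): star map gives 0.22967; window check -0.5 ≤ 0.22967 < 0.1 is false → out
[7] lift (-2,-2): star map gives -1.61484; window check -0.5 ≤ -1.61484 < 0.1 is false → out
[8] lift (0,-1): star map gives 0.19258; window check -0.5 ≤ 0.19258 < 0.1 is false → out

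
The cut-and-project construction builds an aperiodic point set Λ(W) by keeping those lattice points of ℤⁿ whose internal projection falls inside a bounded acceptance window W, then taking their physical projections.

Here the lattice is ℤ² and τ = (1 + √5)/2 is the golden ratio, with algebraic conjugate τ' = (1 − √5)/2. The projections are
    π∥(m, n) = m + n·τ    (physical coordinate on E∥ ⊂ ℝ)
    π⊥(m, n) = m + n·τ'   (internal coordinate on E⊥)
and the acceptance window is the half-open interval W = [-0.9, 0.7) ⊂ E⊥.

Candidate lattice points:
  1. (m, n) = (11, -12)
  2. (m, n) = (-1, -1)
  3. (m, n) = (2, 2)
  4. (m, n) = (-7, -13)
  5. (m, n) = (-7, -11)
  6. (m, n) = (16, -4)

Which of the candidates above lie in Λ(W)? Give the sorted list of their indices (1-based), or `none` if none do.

Numerically τ ≈ 1.6180 and τ' = −1/τ ≈ -0.6180.
candidate 1: (m,n)=(11,-12) → π∥ = 11-12·τ ≈ -8.4164, π⊥ = 11-12·τ' ≈ 18.4164 ∉ [-0.9, 0.7) ⇒ out
candidate 2: (m,n)=(-1,-1) → π∥ = -1-1·τ ≈ -2.6180, π⊥ = -1-1·τ' ≈ -0.3820 ∈ [-0.9, 0.7) ⇒ IN Λ
candidate 3: (m,n)=(2,2) → π∥ = 2+2·τ ≈ 5.2361, π⊥ = 2+2·τ' ≈ 0.7639 ∉ [-0.9, 0.7) ⇒ out
candidate 4: (m,n)=(-7,-13) → π∥ = -7-13·τ ≈ -28.0344, π⊥ = -7-13·τ' ≈ 1.0344 ∉ [-0.9, 0.7) ⇒ out
candidate 5: (m,n)=(-7,-11) → π∥ = -7-11·τ ≈ -24.7984, π⊥ = -7-11·τ' ≈ -0.2016 ∈ [-0.9, 0.7) ⇒ IN Λ
candidate 6: (m,n)=(16,-4) → π∥ = 16-4·τ ≈ 9.5279, π⊥ = 16-4·τ' ≈ 18.4721 ∉ [-0.9, 0.7) ⇒ out

2, 5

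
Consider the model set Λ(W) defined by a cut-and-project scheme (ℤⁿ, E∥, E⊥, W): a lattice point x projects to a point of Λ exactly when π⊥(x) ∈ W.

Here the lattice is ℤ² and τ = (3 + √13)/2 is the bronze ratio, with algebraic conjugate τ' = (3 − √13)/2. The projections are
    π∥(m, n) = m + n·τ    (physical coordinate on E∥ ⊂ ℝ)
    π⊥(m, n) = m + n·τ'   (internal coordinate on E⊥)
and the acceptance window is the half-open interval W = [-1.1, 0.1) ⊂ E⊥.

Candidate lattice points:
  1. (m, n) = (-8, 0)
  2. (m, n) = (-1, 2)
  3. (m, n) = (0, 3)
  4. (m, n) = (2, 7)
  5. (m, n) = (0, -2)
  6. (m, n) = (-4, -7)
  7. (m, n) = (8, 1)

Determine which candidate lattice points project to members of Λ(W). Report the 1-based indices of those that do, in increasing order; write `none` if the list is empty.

3, 4

Compute τ' = (3−√13)/2 = -0.3028, so π⊥(m,n) = m -0.3028·n.
[1] lift (-8,0): star map gives -8.0000; window check -1.1 ≤ -8.0000 < 0.1 is false → out
[2] lift (-1,2): star map gives -1.6056; window check -1.1 ≤ -1.6056 < 0.1 is false → out
[3] lift (0,3): star map gives -0.9083; window check -1.1 ≤ -0.9083 < 0.1 is true → IN Λ
[4] lift (2,7): star map gives -0.1194; window check -1.1 ≤ -0.1194 < 0.1 is true → IN Λ
[5] lift (0,-2): star map gives 0.6056; window check -1.1 ≤ 0.6056 < 0.1 is false → out
[6] lift (-4,-7): star map gives -1.8806; window check -1.1 ≤ -1.8806 < 0.1 is false → out
[7] lift (8,1): star map gives 7.6972; window check -1.1 ≤ 7.6972 < 0.1 is false → out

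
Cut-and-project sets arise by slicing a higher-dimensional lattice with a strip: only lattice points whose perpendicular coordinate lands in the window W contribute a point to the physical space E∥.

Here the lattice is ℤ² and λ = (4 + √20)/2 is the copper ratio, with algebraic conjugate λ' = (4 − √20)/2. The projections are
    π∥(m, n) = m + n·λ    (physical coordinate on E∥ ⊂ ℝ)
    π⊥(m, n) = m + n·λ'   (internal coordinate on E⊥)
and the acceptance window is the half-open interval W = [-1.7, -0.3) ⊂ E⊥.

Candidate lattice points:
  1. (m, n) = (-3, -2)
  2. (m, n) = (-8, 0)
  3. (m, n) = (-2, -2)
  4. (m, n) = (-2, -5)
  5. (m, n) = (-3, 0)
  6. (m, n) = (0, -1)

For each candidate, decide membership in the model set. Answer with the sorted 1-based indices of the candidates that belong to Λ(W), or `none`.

3, 4

Numerically λ ≈ 4.2361 and λ' = −1/λ ≈ -0.2361.
#1 (-3,-2): internal coord -3 + (-2)·λ' = -2.5279; -2.5279 ∉ [-1.7, -0.3) → out
#2 (-8,0): internal coord -8 + (0)·λ' = -8.0000; -8.0000 ∉ [-1.7, -0.3) → out
#3 (-2,-2): internal coord -2 + (-2)·λ' = -1.5279; -1.5279 ∈ [-1.7, -0.3) → IN Λ
#4 (-2,-5): internal coord -2 + (-5)·λ' = -0.8197; -0.8197 ∈ [-1.7, -0.3) → IN Λ
#5 (-3,0): internal coord -3 + (0)·λ' = -3.0000; -3.0000 ∉ [-1.7, -0.3) → out
#6 (0,-1): internal coord 0 + (-1)·λ' = +0.2361; +0.2361 ∉ [-1.7, -0.3) → out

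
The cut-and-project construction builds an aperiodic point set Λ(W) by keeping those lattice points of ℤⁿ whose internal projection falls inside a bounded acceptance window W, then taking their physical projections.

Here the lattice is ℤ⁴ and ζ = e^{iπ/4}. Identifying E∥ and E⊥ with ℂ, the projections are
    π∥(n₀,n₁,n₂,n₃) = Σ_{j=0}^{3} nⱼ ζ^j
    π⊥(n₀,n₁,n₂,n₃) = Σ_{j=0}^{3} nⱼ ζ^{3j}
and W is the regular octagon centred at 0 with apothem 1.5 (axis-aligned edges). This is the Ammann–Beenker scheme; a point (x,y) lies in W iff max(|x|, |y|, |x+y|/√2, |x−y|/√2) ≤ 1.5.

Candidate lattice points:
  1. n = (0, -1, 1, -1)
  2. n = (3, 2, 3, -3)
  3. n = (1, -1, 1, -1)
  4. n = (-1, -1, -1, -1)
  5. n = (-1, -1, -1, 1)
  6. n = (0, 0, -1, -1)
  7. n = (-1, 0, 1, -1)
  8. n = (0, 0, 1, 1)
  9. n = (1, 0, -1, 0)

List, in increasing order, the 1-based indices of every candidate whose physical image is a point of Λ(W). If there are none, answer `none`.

4, 5, 6, 8, 9

Internal map: ζ^{3j} for j=0..3 gives (1,0), (−√2/2,√2/2), (0,−1), (√2/2,√2/2).
candidate 1: n = (0, -1, 1, -1) → π⊥ ≈ (+0.0000, -2.4142); max(|x|,|y|,|x±y|/√2) = 2.4142 > 1.5 ⇒ ∉ W
candidate 2: n = (3, 2, 3, -3) → π⊥ ≈ (-0.5355, -3.7071); max(|x|,|y|,|x±y|/√2) = 3.7071 > 1.5 ⇒ ∉ W
candidate 3: n = (1, -1, 1, -1) → π⊥ ≈ (+1.0000, -2.4142); max(|x|,|y|,|x±y|/√2) = 2.4142 > 1.5 ⇒ ∉ W
candidate 4: n = (-1, -1, -1, -1) → π⊥ ≈ (-1.0000, -0.4142); max(|x|,|y|,|x±y|/√2) = 1.0000 ≤ 1.5 ⇒ ∈ W
candidate 5: n = (-1, -1, -1, 1) → π⊥ ≈ (+0.4142, +1.0000); max(|x|,|y|,|x±y|/√2) = 1.0000 ≤ 1.5 ⇒ ∈ W
candidate 6: n = (0, 0, -1, -1) → π⊥ ≈ (-0.7071, +0.2929); max(|x|,|y|,|x±y|/√2) = 0.7071 ≤ 1.5 ⇒ ∈ W
candidate 7: n = (-1, 0, 1, -1) → π⊥ ≈ (-1.7071, -1.7071); max(|x|,|y|,|x±y|/√2) = 2.4142 > 1.5 ⇒ ∉ W
candidate 8: n = (0, 0, 1, 1) → π⊥ ≈ (+0.7071, -0.2929); max(|x|,|y|,|x±y|/√2) = 0.7071 ≤ 1.5 ⇒ ∈ W
candidate 9: n = (1, 0, -1, 0) → π⊥ ≈ (+1.0000, +1.0000); max(|x|,|y|,|x±y|/√2) = 1.4142 ≤ 1.5 ⇒ ∈ W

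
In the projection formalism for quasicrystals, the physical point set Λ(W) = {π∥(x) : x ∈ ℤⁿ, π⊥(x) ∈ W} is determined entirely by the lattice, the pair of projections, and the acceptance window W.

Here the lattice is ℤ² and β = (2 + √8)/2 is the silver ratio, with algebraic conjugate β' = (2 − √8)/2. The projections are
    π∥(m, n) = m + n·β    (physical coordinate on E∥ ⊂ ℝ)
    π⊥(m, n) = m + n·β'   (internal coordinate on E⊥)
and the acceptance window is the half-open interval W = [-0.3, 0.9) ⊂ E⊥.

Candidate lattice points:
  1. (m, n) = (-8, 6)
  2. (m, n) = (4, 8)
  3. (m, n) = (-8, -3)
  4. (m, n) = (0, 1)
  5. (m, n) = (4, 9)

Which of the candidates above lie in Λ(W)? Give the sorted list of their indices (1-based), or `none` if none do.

2, 5

Compute β' = (2−√8)/2 = -0.4142, so π⊥(m,n) = m -0.4142·n.
#1 (-8,6): internal coord -8 + (6)·β' = -10.4853; -10.4853 ∉ [-0.3, 0.9) → out
#2 (4,8): internal coord 4 + (8)·β' = +0.6863; +0.6863 ∈ [-0.3, 0.9) → IN Λ
#3 (-8,-3): internal coord -8 + (-3)·β' = -6.7574; -6.7574 ∉ [-0.3, 0.9) → out
#4 (0,1): internal coord 0 + (1)·β' = -0.4142; -0.4142 ∉ [-0.3, 0.9) → out
#5 (4,9): internal coord 4 + (9)·β' = +0.2721; +0.2721 ∈ [-0.3, 0.9) → IN Λ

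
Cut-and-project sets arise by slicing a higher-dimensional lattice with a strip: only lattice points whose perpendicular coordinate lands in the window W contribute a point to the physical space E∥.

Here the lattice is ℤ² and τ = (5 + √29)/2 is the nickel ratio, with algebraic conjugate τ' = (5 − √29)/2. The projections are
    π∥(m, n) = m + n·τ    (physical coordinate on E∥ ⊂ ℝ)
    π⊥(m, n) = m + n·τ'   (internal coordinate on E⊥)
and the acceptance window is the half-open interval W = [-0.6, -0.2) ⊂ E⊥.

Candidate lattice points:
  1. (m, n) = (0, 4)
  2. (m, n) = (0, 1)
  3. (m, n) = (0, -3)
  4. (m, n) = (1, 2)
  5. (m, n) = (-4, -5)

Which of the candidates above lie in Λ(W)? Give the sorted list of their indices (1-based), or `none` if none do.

none

Compute τ' = (5−√29)/2 = -0.19258, so π⊥(m,n) = m -0.19258·n.
#1 (0,4): internal coord 0 + (4)·τ' = -0.77033; -0.77033 ∉ [-0.6, -0.2) → out
#2 (0,1): internal coord 0 + (1)·τ' = -0.19258; -0.19258 ∉ [-0.6, -0.2) → out
#3 (0,-3): internal coord 0 + (-3)·τ' = +0.57775; +0.57775 ∉ [-0.6, -0.2) → out
#4 (1,2): internal coord 1 + (2)·τ' = +0.61484; +0.61484 ∉ [-0.6, -0.2) → out
#5 (-4,-5): internal coord -4 + (-5)·τ' = -3.03709; -3.03709 ∉ [-0.6, -0.2) → out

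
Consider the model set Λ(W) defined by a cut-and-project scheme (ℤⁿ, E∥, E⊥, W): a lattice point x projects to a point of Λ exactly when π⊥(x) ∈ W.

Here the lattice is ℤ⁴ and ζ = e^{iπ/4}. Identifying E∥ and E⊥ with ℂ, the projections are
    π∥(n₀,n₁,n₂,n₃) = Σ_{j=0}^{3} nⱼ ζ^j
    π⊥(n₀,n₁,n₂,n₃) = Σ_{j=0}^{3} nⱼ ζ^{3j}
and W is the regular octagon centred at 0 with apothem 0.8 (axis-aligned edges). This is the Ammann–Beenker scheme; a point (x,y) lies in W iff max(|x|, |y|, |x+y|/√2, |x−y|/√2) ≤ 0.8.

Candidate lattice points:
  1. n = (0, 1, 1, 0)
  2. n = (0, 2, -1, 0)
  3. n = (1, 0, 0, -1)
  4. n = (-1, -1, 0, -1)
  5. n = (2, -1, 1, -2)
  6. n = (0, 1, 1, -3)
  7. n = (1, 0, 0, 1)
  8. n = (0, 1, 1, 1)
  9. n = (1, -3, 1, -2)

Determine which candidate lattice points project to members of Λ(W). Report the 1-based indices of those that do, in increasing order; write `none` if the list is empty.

π⊥(n) = n₀ + n₁ζ³ + n₂ζ⁶ + n₃ζ⁹ where ζ = e^{iπ/4}.
#1 (0, 1, 1, 0): internal (-0.7071, -0.2929); octagon support 0.7071 vs apothem 0.8 → ∈ W
#2 (0, 2, -1, 0): internal (-1.4142, 2.4142); octagon support 2.7071 vs apothem 0.8 → ∉ W
#3 (1, 0, 0, -1): internal (0.2929, -0.7071); octagon support 0.7071 vs apothem 0.8 → ∈ W
#4 (-1, -1, 0, -1): internal (-1.0000, -1.4142); octagon support 1.7071 vs apothem 0.8 → ∉ W
#5 (2, -1, 1, -2): internal (1.2929, -3.1213); octagon support 3.1213 vs apothem 0.8 → ∉ W
#6 (0, 1, 1, -3): internal (-2.8284, -2.4142); octagon support 3.7071 vs apothem 0.8 → ∉ W
#7 (1, 0, 0, 1): internal (1.7071, 0.7071); octagon support 1.7071 vs apothem 0.8 → ∉ W
#8 (0, 1, 1, 1): internal (0.0000, 0.4142); octagon support 0.4142 vs apothem 0.8 → ∈ W
#9 (1, -3, 1, -2): internal (1.7071, -4.5355); octagon support 4.5355 vs apothem 0.8 → ∉ W

1, 3, 8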